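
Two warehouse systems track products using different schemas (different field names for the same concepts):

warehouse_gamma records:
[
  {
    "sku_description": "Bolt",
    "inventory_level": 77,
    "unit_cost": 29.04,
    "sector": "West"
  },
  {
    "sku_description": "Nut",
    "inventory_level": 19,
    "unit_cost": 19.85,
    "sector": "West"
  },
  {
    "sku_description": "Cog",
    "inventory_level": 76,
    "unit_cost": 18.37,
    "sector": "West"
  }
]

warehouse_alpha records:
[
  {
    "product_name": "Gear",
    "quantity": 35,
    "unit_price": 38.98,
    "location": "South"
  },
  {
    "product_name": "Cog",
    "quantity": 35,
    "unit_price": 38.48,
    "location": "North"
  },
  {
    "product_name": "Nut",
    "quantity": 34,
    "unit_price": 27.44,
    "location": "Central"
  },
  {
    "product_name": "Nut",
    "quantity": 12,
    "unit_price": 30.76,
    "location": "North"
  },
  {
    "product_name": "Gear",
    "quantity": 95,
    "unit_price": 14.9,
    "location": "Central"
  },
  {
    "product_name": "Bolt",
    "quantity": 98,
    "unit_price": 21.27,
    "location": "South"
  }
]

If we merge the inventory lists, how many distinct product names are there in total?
4

Schema mapping: "sku_description" (warehouse_gamma) = "product_name" (warehouse_alpha) = product name

Products in warehouse_gamma: ['Bolt', 'Cog', 'Nut']
Products in warehouse_alpha: ['Bolt', 'Cog', 'Gear', 'Nut']

Union (unique products): ['Bolt', 'Cog', 'Gear', 'Nut']
Count: 4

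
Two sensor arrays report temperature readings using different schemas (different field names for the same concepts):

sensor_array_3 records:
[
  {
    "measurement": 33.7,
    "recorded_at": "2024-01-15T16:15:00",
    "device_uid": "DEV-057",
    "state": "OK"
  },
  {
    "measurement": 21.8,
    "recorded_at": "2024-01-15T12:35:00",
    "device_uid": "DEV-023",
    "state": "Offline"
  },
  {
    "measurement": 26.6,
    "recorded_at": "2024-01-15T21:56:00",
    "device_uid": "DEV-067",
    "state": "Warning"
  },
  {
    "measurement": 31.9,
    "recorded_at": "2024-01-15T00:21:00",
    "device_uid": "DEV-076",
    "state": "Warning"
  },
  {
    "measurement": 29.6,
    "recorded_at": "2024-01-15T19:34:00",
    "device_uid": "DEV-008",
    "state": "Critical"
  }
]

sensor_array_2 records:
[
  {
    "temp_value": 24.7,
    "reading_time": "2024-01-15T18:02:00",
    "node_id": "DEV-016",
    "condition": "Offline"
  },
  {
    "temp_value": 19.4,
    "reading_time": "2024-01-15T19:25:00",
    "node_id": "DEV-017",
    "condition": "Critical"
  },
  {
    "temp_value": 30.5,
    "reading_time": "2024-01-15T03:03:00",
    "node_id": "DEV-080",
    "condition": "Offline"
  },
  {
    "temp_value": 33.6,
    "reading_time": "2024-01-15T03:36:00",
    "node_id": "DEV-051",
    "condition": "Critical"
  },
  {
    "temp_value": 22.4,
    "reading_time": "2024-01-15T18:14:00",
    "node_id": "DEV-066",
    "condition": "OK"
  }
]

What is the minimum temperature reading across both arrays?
19.4

Schema mapping: "measurement" (sensor_array_3) = "temp_value" (sensor_array_2) = temperature reading

Minimum in sensor_array_3: 21.8
Minimum in sensor_array_2: 19.4

Overall minimum: min(21.8, 19.4) = 19.4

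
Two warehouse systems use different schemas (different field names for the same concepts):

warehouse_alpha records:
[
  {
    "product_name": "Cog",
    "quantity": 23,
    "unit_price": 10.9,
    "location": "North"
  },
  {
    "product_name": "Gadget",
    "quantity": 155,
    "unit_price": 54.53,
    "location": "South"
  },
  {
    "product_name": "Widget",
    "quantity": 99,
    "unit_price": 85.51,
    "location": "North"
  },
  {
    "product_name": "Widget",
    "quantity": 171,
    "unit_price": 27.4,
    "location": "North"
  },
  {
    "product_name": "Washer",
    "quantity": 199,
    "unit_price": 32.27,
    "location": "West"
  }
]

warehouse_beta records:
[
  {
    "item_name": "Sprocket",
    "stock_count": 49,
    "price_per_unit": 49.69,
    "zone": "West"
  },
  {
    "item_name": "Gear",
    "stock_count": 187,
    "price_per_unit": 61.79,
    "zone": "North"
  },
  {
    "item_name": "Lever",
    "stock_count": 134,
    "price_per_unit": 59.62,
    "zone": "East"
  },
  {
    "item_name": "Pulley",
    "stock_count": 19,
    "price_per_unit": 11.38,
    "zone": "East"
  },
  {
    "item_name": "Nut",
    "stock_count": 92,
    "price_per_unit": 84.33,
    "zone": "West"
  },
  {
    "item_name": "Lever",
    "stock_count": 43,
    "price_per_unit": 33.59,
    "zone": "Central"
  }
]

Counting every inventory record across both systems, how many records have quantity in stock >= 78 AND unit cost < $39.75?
2

Schema mappings:
- "quantity" (warehouse_alpha) = "stock_count" (warehouse_beta) = quantity
- "unit_price" (warehouse_alpha) = "price_per_unit" (warehouse_beta) = unit cost

Records meeting both conditions in warehouse_alpha: 2
Records meeting both conditions in warehouse_beta: 0

Total: 2 + 0 = 2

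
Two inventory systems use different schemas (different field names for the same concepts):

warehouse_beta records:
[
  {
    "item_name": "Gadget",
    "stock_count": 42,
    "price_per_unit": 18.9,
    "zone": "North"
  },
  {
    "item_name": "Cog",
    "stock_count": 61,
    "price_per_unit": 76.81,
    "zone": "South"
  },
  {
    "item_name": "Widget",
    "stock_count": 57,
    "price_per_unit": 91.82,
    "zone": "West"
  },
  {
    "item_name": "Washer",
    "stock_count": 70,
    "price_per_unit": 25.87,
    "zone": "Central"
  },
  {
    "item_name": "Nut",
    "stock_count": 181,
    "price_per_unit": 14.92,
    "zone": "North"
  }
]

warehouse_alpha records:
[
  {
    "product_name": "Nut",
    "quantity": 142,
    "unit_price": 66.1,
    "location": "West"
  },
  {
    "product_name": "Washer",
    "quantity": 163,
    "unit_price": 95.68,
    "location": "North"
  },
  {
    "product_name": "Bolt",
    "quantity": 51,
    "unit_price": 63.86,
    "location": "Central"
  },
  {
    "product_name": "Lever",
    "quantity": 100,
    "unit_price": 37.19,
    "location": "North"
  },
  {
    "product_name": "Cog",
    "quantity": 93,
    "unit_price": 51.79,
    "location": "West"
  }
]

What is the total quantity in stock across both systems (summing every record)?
960

To reconcile these schemas, identify the field holding the quantity in stock in each system:
1. In warehouse_beta it is "stock_count"
2. In warehouse_alpha it is "quantity"

From warehouse_beta: 42 + 61 + 57 + 70 + 181 = 411
From warehouse_alpha: 142 + 163 + 51 + 100 + 93 = 549

Total: 411 + 549 = 960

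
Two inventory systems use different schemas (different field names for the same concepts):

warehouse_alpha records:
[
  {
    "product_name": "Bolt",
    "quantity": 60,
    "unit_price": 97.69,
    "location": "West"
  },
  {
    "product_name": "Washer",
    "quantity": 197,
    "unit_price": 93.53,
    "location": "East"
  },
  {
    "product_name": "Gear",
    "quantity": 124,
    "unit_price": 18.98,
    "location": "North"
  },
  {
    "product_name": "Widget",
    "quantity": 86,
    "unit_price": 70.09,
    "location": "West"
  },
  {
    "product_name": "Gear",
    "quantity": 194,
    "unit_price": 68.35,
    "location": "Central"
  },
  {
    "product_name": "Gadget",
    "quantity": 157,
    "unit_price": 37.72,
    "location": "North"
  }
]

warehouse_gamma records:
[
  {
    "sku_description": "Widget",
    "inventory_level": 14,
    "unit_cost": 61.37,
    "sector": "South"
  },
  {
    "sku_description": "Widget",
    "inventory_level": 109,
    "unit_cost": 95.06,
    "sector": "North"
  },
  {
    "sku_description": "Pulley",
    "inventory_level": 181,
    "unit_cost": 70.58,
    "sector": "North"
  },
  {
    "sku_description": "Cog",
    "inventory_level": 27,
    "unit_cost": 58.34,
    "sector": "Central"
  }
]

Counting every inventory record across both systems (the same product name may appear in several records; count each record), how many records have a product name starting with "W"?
4

Schema mapping: "product_name" (warehouse_alpha) = "sku_description" (warehouse_gamma) = product name

Records with product name starting with "W" in warehouse_alpha: 2
Records with product name starting with "W" in warehouse_gamma: 2

Total: 2 + 2 = 4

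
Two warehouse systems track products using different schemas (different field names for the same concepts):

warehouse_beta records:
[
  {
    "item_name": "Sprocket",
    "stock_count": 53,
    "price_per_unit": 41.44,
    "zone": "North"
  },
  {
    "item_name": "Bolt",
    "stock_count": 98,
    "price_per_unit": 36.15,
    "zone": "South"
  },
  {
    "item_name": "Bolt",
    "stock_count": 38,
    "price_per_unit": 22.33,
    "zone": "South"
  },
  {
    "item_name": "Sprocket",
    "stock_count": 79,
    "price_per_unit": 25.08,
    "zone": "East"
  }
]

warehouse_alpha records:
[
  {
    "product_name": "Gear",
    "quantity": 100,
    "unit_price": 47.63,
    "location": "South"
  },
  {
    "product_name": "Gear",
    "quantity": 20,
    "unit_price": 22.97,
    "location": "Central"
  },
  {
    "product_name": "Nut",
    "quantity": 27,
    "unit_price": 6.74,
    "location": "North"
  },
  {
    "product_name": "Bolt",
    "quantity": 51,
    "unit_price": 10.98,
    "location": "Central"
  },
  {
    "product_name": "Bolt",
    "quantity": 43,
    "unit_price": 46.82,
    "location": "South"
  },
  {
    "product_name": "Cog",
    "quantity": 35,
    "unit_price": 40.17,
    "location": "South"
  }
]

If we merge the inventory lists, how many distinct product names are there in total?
5

Schema mapping: "item_name" (warehouse_beta) = "product_name" (warehouse_alpha) = product name

Products in warehouse_beta: ['Bolt', 'Sprocket']
Products in warehouse_alpha: ['Bolt', 'Cog', 'Gear', 'Nut']

Union (unique products): ['Bolt', 'Cog', 'Gear', 'Nut', 'Sprocket']
Count: 5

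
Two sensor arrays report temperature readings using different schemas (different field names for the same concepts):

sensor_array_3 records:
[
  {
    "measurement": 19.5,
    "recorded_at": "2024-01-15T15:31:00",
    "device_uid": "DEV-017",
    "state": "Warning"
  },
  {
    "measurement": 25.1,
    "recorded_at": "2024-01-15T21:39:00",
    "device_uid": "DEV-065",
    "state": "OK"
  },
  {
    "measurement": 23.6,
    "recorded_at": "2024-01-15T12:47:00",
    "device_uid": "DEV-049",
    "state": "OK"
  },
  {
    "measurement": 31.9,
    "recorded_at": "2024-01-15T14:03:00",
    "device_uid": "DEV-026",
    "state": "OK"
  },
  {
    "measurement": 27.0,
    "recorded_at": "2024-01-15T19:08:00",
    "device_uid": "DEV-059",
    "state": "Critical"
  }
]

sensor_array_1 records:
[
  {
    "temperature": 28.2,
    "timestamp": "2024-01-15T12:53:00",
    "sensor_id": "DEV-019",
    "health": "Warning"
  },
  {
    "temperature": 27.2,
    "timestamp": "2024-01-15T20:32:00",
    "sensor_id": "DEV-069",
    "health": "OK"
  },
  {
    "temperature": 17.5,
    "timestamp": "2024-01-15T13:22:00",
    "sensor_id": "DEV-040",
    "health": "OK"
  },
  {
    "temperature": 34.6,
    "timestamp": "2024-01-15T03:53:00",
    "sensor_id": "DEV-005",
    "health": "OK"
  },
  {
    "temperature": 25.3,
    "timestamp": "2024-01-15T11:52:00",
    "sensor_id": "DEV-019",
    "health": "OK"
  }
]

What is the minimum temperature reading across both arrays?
17.5

Schema mapping: "measurement" (sensor_array_3) = "temperature" (sensor_array_1) = temperature reading

Minimum in sensor_array_3: 19.5
Minimum in sensor_array_1: 17.5

Overall minimum: min(19.5, 17.5) = 17.5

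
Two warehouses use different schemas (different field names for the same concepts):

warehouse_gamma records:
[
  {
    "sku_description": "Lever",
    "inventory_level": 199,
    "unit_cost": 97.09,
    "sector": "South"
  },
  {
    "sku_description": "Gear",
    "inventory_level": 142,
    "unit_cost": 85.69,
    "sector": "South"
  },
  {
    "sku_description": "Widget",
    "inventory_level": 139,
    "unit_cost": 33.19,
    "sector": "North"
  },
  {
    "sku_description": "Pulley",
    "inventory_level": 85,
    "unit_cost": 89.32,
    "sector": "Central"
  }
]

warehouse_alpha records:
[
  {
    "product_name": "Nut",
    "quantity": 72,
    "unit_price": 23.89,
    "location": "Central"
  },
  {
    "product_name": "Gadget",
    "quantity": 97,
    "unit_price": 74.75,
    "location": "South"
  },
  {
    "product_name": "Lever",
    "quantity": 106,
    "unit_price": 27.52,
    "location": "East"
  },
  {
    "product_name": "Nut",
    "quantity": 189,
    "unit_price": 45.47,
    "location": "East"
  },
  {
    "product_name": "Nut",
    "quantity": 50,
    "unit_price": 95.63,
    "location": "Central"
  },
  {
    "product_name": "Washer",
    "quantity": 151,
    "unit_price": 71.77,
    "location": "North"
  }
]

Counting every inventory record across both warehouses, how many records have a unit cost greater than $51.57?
6

Schema mapping: "unit_cost" (warehouse_gamma) = "unit_price" (warehouse_alpha) = unit cost

Records > $51.57 in warehouse_gamma: 3
Records > $51.57 in warehouse_alpha: 3

Total count: 3 + 3 = 6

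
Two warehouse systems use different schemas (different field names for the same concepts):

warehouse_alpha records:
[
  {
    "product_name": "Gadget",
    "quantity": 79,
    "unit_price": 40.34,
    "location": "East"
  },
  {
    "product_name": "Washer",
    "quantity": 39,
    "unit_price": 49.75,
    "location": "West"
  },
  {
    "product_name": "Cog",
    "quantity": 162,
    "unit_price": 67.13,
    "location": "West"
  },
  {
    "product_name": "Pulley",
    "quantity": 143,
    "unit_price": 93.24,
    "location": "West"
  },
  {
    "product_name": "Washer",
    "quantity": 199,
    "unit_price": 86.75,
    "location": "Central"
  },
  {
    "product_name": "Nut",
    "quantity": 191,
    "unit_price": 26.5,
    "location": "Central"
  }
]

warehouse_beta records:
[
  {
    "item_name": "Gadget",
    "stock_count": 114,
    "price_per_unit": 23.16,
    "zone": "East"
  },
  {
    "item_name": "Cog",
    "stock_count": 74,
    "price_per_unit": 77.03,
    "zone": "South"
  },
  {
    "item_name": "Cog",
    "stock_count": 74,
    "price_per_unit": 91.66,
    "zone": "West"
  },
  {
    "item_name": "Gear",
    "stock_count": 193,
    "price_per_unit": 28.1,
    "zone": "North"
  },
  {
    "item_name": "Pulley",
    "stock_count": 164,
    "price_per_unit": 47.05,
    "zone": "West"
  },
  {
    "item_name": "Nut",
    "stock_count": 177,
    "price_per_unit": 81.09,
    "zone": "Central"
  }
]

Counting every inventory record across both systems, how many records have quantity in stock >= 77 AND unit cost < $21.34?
0

Schema mappings:
- "quantity" (warehouse_alpha) = "stock_count" (warehouse_beta) = quantity
- "unit_price" (warehouse_alpha) = "price_per_unit" (warehouse_beta) = unit cost

Records meeting both conditions in warehouse_alpha: 0
Records meeting both conditions in warehouse_beta: 0

Total: 0 + 0 = 0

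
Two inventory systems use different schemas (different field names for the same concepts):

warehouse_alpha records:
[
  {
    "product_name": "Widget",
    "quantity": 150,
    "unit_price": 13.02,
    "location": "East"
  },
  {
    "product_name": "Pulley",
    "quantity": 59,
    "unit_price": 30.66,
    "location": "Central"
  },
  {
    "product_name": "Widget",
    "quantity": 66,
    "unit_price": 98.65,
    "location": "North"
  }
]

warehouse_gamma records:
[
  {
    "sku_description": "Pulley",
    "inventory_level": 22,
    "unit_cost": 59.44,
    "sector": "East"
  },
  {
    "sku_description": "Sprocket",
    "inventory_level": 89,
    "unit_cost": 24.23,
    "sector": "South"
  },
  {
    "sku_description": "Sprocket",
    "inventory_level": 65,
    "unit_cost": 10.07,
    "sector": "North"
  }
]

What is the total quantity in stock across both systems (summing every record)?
451

To reconcile these schemas, identify the field holding the quantity in stock in each system:
1. In warehouse_alpha it is "quantity"
2. In warehouse_gamma it is "inventory_level"

From warehouse_alpha: 150 + 59 + 66 = 275
From warehouse_gamma: 22 + 89 + 65 = 176

Total: 275 + 176 = 451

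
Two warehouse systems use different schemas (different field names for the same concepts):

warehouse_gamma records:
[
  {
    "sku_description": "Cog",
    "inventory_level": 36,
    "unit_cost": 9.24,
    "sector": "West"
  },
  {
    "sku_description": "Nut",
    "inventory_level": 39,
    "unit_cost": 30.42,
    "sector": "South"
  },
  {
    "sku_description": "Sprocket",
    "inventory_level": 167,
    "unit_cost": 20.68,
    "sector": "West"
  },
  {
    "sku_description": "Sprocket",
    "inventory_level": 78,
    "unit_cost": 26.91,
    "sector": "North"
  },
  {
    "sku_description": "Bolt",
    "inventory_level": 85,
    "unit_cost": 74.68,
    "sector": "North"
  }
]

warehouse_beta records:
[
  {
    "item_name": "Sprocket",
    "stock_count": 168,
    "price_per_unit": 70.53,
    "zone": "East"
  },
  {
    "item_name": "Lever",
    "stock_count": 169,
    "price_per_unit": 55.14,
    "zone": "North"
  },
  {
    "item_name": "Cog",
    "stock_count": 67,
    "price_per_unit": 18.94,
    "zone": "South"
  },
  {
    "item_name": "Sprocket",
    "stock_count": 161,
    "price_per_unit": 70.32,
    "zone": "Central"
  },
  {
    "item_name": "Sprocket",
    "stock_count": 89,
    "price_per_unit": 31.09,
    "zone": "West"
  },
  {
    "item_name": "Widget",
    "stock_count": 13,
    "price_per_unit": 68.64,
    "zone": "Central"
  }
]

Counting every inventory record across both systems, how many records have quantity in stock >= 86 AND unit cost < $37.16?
2

Schema mappings:
- "inventory_level" (warehouse_gamma) = "stock_count" (warehouse_beta) = quantity
- "unit_cost" (warehouse_gamma) = "price_per_unit" (warehouse_beta) = unit cost

Records meeting both conditions in warehouse_gamma: 1
Records meeting both conditions in warehouse_beta: 1

Total: 1 + 1 = 2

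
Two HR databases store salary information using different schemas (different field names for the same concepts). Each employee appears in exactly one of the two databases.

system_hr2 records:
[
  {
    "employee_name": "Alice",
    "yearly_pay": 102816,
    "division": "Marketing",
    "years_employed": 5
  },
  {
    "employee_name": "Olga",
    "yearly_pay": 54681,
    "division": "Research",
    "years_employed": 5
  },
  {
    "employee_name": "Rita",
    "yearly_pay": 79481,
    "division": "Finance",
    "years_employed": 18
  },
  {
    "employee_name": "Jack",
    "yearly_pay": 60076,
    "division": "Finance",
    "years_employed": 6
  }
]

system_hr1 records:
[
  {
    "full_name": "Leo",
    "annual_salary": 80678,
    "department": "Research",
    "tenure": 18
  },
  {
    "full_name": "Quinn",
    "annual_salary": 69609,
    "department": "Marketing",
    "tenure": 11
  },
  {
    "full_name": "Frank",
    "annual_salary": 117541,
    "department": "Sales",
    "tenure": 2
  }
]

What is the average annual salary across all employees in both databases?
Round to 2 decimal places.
80697.43

Schema mapping: "yearly_pay" (system_hr2) = "annual_salary" (system_hr1) = annual salary

All salaries: [102816, 54681, 79481, 60076, 80678, 69609, 117541]
Sum: 564882
Count: 7
Average: 564882 / 7 = 80697.43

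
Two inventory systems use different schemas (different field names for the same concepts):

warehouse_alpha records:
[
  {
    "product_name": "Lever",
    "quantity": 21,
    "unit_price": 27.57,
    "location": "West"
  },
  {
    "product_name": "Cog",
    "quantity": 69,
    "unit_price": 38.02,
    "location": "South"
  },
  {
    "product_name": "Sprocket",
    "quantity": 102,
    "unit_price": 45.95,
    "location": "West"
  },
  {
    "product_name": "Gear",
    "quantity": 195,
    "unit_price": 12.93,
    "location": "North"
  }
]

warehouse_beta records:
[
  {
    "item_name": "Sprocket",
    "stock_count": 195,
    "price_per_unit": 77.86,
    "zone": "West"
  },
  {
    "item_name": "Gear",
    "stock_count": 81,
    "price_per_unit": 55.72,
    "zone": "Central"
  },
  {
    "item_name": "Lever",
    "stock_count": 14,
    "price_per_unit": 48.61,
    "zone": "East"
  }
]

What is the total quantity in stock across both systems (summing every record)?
677

To reconcile these schemas, identify the field holding the quantity in stock in each system:
1. In warehouse_alpha it is "quantity"
2. In warehouse_beta it is "stock_count"

From warehouse_alpha: 21 + 69 + 102 + 195 = 387
From warehouse_beta: 195 + 81 + 14 = 290

Total: 387 + 290 = 677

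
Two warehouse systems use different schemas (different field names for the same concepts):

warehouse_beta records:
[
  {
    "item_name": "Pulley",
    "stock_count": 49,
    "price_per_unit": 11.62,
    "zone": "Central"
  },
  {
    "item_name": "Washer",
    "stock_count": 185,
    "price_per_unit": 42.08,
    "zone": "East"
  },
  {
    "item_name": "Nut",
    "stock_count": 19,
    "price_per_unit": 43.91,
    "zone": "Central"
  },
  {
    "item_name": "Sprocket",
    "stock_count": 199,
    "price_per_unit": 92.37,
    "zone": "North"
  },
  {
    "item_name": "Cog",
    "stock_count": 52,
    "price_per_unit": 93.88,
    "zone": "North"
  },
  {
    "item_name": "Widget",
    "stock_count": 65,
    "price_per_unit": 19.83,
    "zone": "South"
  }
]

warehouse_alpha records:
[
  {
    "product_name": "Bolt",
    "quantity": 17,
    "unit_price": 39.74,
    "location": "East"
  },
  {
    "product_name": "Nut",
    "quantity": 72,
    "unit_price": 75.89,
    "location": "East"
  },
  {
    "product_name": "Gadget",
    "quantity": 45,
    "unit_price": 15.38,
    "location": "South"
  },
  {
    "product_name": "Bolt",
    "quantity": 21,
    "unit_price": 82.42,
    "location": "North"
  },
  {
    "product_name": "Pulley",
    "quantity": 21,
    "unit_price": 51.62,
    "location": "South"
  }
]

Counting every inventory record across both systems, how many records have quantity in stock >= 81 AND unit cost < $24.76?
0

Schema mappings:
- "stock_count" (warehouse_beta) = "quantity" (warehouse_alpha) = quantity
- "price_per_unit" (warehouse_beta) = "unit_price" (warehouse_alpha) = unit cost

Records meeting both conditions in warehouse_beta: 0
Records meeting both conditions in warehouse_alpha: 0

Total: 0 + 0 = 0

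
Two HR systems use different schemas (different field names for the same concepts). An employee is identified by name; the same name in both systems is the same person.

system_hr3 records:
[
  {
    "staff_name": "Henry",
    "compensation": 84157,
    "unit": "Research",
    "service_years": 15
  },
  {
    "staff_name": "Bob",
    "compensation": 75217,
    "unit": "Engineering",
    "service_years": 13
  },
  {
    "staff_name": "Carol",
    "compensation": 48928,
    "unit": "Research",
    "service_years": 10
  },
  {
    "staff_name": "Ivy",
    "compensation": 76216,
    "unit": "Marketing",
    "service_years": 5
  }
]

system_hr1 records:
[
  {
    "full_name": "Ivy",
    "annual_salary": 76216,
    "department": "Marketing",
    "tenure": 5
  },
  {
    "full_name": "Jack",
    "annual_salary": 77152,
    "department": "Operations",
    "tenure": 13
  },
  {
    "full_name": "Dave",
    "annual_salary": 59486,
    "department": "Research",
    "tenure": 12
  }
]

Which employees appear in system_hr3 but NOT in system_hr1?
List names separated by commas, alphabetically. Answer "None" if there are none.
Bob, Carol, Henry

Schema mapping: "staff_name" (system_hr3) = "full_name" (system_hr1) = employee name

Names in system_hr3: ['Bob', 'Carol', 'Henry', 'Ivy']
Names in system_hr1: ['Dave', 'Ivy', 'Jack']

In system_hr3 but not system_hr1: ['Bob', 'Carol', 'Henry']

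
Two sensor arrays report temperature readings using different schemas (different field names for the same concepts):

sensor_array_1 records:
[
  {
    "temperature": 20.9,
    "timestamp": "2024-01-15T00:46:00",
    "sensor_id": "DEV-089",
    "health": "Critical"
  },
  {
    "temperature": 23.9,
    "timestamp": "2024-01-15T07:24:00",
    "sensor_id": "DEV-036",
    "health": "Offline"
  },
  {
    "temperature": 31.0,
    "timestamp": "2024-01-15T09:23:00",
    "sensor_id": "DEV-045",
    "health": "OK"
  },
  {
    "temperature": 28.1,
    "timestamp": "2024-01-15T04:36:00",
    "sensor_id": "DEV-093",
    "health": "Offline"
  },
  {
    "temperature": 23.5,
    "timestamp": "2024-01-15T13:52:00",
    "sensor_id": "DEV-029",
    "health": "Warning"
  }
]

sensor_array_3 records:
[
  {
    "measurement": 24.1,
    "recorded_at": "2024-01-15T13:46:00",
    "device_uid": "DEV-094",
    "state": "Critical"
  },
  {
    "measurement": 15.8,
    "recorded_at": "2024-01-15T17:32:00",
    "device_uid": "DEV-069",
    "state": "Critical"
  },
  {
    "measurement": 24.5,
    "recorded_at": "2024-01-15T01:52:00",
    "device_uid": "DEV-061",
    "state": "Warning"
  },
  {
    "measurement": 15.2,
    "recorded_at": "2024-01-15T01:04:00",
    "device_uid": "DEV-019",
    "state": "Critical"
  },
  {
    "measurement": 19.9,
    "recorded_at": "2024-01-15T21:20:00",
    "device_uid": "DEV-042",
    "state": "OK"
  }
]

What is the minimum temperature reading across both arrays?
15.2

Schema mapping: "temperature" (sensor_array_1) = "measurement" (sensor_array_3) = temperature reading

Minimum in sensor_array_1: 20.9
Minimum in sensor_array_3: 15.2

Overall minimum: min(20.9, 15.2) = 15.2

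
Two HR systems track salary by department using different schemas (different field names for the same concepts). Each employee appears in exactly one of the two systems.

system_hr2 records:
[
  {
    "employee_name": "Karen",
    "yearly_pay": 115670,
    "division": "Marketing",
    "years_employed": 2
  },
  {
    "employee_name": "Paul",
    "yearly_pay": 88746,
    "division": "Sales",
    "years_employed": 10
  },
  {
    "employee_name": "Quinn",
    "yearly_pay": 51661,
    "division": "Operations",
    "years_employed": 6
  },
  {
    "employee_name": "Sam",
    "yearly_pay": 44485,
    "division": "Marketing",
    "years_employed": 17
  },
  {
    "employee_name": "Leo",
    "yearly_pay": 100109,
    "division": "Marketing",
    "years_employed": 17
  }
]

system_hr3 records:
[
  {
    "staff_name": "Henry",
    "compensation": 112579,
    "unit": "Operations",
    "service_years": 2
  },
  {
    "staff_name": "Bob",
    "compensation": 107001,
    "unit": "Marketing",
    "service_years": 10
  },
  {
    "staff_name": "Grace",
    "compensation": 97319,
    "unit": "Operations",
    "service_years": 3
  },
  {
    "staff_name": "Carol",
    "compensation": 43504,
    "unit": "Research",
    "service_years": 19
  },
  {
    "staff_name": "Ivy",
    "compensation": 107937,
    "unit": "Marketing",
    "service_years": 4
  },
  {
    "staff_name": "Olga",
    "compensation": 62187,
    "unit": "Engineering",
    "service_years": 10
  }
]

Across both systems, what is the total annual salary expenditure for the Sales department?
88746

Schema mappings:
- "division" (system_hr2) = "unit" (system_hr3) = department
- "yearly_pay" (system_hr2) = "compensation" (system_hr3) = salary

Sales salaries from system_hr2: 88746
Sales salaries from system_hr3: 0

Total: 88746 + 0 = 88746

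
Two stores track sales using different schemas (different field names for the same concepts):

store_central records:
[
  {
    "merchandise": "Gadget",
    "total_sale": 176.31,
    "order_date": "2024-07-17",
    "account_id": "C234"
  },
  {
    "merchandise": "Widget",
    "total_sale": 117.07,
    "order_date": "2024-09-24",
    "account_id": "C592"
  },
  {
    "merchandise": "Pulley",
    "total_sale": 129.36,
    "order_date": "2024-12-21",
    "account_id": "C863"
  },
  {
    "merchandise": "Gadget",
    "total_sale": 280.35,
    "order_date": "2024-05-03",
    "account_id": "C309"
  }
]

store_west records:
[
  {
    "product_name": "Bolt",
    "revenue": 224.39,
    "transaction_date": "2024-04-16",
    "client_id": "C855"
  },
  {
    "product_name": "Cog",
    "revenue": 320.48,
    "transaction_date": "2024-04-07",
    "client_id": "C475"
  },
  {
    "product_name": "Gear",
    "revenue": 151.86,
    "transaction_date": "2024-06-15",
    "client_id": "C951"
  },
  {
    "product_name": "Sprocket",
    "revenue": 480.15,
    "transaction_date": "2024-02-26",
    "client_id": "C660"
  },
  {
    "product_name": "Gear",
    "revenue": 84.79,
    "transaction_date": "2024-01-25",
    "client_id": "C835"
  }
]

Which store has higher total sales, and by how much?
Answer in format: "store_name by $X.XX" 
store_west by $558.58

Schema mapping: "total_sale" (store_central) = "revenue" (store_west) = sale amount

Total for store_central: 703.09
Total for store_west: 1261.67

Difference: |703.09 - 1261.67| = 558.58
store_west has higher sales by $558.58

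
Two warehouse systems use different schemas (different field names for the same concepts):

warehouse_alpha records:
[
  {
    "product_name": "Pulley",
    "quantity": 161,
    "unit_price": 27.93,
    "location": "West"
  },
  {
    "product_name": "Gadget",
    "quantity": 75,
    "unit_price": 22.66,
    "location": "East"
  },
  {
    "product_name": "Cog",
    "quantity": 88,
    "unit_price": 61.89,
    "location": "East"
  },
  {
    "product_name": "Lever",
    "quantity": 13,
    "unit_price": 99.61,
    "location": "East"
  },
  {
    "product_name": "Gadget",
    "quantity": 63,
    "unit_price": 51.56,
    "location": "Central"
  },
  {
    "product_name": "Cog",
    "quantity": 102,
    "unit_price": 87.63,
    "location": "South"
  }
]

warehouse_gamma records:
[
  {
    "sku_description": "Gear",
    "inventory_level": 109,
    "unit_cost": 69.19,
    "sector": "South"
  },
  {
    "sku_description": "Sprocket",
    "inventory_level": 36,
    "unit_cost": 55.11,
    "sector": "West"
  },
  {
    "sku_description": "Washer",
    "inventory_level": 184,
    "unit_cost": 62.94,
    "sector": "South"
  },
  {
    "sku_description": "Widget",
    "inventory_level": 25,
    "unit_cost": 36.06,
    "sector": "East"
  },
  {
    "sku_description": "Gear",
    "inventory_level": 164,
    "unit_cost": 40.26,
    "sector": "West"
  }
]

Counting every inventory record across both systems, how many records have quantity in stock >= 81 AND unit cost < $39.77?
1

Schema mappings:
- "quantity" (warehouse_alpha) = "inventory_level" (warehouse_gamma) = quantity
- "unit_price" (warehouse_alpha) = "unit_cost" (warehouse_gamma) = unit cost

Records meeting both conditions in warehouse_alpha: 1
Records meeting both conditions in warehouse_gamma: 0

Total: 1 + 0 = 1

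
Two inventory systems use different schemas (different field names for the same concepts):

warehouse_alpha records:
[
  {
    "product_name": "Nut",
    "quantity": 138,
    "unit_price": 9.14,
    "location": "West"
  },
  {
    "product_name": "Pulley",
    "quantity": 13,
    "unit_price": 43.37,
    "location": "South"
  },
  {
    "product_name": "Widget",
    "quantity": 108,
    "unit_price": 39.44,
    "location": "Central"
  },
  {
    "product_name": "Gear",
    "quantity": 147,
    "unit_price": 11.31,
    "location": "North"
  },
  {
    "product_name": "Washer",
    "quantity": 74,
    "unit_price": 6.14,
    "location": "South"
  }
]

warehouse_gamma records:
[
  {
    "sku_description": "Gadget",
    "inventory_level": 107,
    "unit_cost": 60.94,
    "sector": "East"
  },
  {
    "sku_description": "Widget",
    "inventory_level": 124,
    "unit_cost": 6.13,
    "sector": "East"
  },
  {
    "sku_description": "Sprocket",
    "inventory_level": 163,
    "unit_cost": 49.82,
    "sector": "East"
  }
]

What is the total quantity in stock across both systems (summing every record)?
874

To reconcile these schemas, identify the field holding the quantity in stock in each system:
1. In warehouse_alpha it is "quantity"
2. In warehouse_gamma it is "inventory_level"

From warehouse_alpha: 138 + 13 + 108 + 147 + 74 = 480
From warehouse_gamma: 107 + 124 + 163 = 394

Total: 480 + 394 = 874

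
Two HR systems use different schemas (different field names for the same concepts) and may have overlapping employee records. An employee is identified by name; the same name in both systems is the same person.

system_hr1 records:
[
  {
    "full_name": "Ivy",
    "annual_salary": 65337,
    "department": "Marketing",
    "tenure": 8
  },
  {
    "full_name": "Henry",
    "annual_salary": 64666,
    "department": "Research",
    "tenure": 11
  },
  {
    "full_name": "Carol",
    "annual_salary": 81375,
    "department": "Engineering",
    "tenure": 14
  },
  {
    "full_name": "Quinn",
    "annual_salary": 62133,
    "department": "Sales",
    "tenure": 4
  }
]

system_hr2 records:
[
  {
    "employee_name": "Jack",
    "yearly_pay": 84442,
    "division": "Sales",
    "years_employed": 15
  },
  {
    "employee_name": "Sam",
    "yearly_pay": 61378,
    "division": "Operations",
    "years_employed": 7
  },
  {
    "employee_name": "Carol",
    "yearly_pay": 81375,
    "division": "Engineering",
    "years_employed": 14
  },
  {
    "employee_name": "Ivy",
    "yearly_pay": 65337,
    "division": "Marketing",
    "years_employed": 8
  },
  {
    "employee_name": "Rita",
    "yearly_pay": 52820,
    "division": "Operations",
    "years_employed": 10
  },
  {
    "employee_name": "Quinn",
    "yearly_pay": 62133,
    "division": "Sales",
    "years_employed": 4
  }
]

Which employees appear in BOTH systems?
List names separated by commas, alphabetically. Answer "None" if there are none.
Carol, Ivy, Quinn

Schema mapping: "full_name" (system_hr1) = "employee_name" (system_hr2) = employee name

Names in system_hr1: ['Carol', 'Henry', 'Ivy', 'Quinn']
Names in system_hr2: ['Carol', 'Ivy', 'Jack', 'Quinn', 'Rita', 'Sam']

Intersection: ['Carol', 'Ivy', 'Quinn']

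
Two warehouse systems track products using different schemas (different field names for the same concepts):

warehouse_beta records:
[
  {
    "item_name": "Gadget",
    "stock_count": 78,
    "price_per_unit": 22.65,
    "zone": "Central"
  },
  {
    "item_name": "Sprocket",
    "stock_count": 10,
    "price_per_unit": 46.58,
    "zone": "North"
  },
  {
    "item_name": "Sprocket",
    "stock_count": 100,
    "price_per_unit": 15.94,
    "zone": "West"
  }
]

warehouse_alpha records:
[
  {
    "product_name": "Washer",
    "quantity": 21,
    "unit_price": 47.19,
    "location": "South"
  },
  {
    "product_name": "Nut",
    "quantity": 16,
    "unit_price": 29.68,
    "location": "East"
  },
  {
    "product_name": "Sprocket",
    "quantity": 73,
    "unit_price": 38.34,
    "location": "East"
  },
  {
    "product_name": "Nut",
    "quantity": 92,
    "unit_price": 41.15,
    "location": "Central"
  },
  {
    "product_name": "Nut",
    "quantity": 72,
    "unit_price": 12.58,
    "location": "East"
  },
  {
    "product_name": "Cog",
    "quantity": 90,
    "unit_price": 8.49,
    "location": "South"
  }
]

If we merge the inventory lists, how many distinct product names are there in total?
5

Schema mapping: "item_name" (warehouse_beta) = "product_name" (warehouse_alpha) = product name

Products in warehouse_beta: ['Gadget', 'Sprocket']
Products in warehouse_alpha: ['Cog', 'Nut', 'Sprocket', 'Washer']

Union (unique products): ['Cog', 'Gadget', 'Nut', 'Sprocket', 'Washer']
Count: 5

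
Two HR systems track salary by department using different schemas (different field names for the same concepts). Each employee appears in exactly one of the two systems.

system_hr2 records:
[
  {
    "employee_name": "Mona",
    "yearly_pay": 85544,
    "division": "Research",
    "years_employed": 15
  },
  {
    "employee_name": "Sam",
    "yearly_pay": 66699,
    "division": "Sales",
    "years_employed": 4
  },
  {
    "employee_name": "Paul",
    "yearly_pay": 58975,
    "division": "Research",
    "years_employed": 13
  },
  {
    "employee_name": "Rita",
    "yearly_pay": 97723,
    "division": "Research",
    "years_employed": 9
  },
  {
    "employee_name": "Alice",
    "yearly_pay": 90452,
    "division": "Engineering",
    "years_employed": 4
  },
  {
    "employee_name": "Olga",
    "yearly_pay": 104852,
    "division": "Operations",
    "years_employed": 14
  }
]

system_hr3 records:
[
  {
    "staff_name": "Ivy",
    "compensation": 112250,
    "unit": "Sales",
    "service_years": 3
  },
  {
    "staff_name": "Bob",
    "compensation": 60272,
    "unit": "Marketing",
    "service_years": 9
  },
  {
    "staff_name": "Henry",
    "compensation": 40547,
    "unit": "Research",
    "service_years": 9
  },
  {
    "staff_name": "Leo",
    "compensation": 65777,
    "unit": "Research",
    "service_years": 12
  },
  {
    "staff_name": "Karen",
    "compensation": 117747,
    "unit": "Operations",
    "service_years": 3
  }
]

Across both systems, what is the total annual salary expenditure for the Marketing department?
60272

Schema mappings:
- "division" (system_hr2) = "unit" (system_hr3) = department
- "yearly_pay" (system_hr2) = "compensation" (system_hr3) = salary

Marketing salaries from system_hr2: 0
Marketing salaries from system_hr3: 60272

Total: 0 + 60272 = 60272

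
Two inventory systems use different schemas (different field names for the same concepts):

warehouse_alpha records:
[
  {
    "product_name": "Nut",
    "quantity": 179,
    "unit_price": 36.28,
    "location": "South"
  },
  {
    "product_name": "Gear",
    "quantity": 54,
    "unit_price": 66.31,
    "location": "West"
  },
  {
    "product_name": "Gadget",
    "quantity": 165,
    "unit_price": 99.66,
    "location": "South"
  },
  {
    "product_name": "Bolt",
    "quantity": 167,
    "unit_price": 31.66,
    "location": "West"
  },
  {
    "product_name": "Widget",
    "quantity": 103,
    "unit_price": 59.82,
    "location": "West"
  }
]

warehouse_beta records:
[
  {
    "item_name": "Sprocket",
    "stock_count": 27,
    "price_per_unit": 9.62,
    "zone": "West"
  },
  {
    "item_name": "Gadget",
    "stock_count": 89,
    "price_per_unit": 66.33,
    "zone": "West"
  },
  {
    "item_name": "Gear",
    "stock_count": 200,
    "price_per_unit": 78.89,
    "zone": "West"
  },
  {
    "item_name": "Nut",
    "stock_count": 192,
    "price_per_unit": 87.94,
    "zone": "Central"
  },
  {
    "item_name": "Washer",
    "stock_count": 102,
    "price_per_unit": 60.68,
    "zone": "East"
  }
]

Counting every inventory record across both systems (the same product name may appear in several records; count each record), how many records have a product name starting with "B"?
1

Schema mapping: "product_name" (warehouse_alpha) = "item_name" (warehouse_beta) = product name

Records with product name starting with "B" in warehouse_alpha: 1
Records with product name starting with "B" in warehouse_beta: 0

Total: 1 + 0 = 1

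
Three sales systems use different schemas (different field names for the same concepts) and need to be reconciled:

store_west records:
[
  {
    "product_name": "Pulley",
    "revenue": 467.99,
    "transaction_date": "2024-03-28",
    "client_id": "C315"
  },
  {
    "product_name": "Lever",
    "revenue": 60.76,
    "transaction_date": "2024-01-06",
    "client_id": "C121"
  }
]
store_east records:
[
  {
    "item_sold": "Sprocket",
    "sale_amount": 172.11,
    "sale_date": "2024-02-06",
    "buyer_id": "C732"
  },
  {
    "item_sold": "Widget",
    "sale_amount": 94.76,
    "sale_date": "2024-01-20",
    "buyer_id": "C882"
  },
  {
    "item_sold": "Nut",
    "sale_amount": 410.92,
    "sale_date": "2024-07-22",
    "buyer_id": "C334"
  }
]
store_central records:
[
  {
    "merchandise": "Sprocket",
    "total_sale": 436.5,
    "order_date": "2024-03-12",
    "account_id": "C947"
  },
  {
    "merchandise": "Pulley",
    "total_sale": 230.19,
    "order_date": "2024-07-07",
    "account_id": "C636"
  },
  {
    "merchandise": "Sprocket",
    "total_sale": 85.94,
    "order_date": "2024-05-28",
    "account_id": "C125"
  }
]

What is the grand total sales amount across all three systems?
1959.17

Schema reconciliation - all amount fields map to sale amount:

store_west (revenue): 528.75
store_east (sale_amount): 677.79
store_central (total_sale): 752.63

Grand total: 1959.17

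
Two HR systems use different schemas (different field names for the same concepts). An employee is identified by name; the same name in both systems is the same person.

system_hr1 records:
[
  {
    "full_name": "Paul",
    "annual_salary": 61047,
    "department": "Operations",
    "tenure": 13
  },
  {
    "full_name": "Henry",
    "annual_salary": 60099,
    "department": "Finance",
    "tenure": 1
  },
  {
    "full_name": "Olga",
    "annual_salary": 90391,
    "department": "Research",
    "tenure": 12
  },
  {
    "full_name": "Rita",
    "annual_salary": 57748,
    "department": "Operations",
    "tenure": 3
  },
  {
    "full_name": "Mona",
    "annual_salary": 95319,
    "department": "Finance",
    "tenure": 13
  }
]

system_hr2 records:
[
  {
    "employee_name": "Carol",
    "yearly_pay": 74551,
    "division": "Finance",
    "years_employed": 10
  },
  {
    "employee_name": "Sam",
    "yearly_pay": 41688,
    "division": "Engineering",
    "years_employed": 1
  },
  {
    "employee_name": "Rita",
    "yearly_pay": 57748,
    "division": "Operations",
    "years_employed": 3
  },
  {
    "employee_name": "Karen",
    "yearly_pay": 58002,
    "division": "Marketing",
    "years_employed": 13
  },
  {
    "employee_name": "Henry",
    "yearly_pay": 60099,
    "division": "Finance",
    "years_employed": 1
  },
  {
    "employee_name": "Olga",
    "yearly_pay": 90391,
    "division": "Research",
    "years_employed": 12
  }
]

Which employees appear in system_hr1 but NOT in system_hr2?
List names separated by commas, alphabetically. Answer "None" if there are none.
Mona, Paul

Schema mapping: "full_name" (system_hr1) = "employee_name" (system_hr2) = employee name

Names in system_hr1: ['Henry', 'Mona', 'Olga', 'Paul', 'Rita']
Names in system_hr2: ['Carol', 'Henry', 'Karen', 'Olga', 'Rita', 'Sam']

In system_hr1 but not system_hr2: ['Mona', 'Paul']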